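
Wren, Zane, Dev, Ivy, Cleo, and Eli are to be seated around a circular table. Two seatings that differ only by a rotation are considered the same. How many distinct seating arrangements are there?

120

Fix one person's seat to break rotational symmetry; the remaining 5 people can be arranged in (5)! = 120 ways.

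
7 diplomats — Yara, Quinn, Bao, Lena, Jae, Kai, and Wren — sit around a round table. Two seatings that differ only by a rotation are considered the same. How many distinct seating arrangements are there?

720

Fix one person's seat to break rotational symmetry; the remaining 6 people can be arranged in (6)! = 720 ways.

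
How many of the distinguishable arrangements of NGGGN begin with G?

Fix G in the first position and arrange the remaining 4 letters.
Those 4 letters have G appearing twice and N appearing twice, giving (4)!/(2!·2!) = 6.

6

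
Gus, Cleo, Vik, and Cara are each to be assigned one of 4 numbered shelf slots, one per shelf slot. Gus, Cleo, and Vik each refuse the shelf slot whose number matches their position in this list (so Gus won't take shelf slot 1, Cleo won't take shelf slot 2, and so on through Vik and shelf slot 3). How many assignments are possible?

Let Aᵢ (for i ∈ {1, 2, 3}) be the placements that put person i in their forbidden shelf slot. Any j of these fix j positions, leaving (4−j)! ways to fill the rest, and there are C(3,j) ways to pick which j.
By inclusion–exclusion, the number of valid placements is Σ_{j=0}^{3} (−1)^j C(3,j)·(4−j)!.
Computing: 24 − 18 + 6 − 1 = 11.

11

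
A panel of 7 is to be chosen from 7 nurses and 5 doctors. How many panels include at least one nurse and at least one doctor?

791

Total 7-person selections from all 12: C(12,7) = 792.
Selections missing a whole group: no nurses → C(5,7) = 0; no doctors → C(7,7) = 1.
Both groups omitted at once is impossible, so 792 − 1 = 791.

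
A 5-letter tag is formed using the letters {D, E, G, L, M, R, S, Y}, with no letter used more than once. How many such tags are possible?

This is a permutation of 5 out of 8: P(8,5) = 8!/3!.
8 × 7 × 6 × 5 × 4 = 6720.

6720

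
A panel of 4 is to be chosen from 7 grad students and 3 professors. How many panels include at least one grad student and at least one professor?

175

Total 4-person selections from all 10: C(10,4) = 210.
Selections missing a whole group: no grad students → C(3,4) = 0; no professors → C(7,4) = 35.
Both groups omitted at once is impossible, so 210 − 35 = 175.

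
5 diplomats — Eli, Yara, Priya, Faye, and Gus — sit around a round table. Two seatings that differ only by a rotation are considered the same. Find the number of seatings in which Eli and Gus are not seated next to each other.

12

All circular seatings of 5 people number (4)! = 24.
Those with Eli next to Gus: fuse the pair into one unit and seat 4 units around a circle — 2·(3)! = 12.
Subtracting, 24 − 12 = 12.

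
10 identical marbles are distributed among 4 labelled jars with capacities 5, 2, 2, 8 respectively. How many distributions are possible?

Without the upper bounds there are C(13,3) = 286 ways to split 10 among 4 jars.
Subtract solutions that violate a single cap (substitute x_i' = x_i − (cap_i+1)): x_1 ≥ 6 gives C(7,3) = 35; x_2 ≥ 3 gives C(10,3) = 120; x_3 ≥ 3 gives C(10,3) = 120; x_4 ≥ 9 gives C(4,3) = 4. Together 279.
Add back pairs where two caps are both exceeded: 4 + 4 + 0 + 35 + 0 + 0 = 43.
By inclusion–exclusion the count is 286 − 279 + 43 = 50.

50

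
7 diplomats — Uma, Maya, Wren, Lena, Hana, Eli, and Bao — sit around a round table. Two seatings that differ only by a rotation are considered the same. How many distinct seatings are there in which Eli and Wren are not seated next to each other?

All circular seatings of 7 people number (6)! = 720.
Seatings with Eli beside Wren: treat them as a block with 2 internal orders, giving 2 × (5)! = 240.
Subtracting, 720 − 240 = 480.

480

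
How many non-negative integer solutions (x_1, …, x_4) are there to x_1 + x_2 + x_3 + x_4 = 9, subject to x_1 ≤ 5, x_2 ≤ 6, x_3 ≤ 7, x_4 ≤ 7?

Ignoring the caps, the number of non-negative solutions to x_1+…+x_4 = 9 is C(12,3) = 220.
Subtract solutions that violate a single cap (substitute x_i' = x_i − (cap_i+1)): x_1 ≥ 6 gives C(6,3) = 20; x_2 ≥ 7 gives C(5,3) = 10; x_3 ≥ 8 gives C(4,3) = 4; x_4 ≥ 8 gives C(4,3) = 4. Together 38.
No two caps can be exceeded simultaneously, so the pair terms are all 0.
By inclusion–exclusion the count is 220 − 38 + 0 = 182.

182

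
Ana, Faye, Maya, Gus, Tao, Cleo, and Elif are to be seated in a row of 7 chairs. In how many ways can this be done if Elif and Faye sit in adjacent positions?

Treat {Elif, Faye} as a single unit. There are 6 units to order, and the pair itself can be ordered 2 ways.
So the count is 2·(6)! = 1440.

1440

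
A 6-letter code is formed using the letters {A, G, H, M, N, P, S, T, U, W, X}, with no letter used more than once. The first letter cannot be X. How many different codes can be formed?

302400

The first letter has 11−1 = 10 choices (anything except X).
The remaining 5 letters are filled from the other 10 symbols without repetition: 10 × 9 × 8 × 7 × 6 = 30240.
Total: 10 × 30240 = 302400.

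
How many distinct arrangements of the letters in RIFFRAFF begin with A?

With the first slot taken by A, it remains to arrange the other 7 letters (RIFFRFF).
Those 7 letters have F appearing 4 times and R appearing twice, giving (7)!/(4!·2!) = 105.

105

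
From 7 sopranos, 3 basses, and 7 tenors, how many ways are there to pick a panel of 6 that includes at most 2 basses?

Split by how many basses are chosen (0 through 2).
Sum: C(3,0)·C(14,6) + C(3,1)·C(14,5) + C(3,2)·C(14,4) = 3003 + 6006 + 3003 = 12012.

12012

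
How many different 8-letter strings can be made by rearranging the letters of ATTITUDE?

6720

Letter multiplicities in ATTITUDE: A×1, D×1, E×1, I×1, T×3, U×1.
Dividing 8! = 40320 by 3! = 6 for the repeated letters gives 6720.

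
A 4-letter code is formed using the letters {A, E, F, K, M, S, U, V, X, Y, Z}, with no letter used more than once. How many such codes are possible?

Choose and order 4 of the 11 symbols: the first letter has 11 options, the next 10, then 9, 8.
That product is 11 × 10 × 9 × 8 = 7920.

7920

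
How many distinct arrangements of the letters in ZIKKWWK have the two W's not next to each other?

There are 7!/(3!·2!) = 420 arrangements of ZIKKWWK in total.
Arrangements with the W's together: treat WW as one letter, giving (6)!/(3!) = 120.
Subtracting, 420 − 120 = 300 arrangements keep the W's apart.

300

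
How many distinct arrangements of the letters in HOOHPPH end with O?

With the last slot taken by O, it remains to arrange the other 6 letters (HOHPPH).
Those 6 letters have H appearing 3 times and P appearing twice, giving (6)!/(3!·2!) = 60.

60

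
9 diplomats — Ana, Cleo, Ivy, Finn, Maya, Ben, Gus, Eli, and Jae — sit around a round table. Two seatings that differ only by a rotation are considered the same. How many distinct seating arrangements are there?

Fix one person's seat to break rotational symmetry; the remaining 8 people can be arranged in (8)! = 40320 ways.

40320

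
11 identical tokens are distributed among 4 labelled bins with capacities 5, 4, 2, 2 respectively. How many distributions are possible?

10

Without the upper bounds there are C(14,3) = 364 ways to split 11 among 4 bins.
Subtract solutions that violate a single cap (substitute x_i' = x_i − (cap_i+1)): x_1 ≥ 6 gives C(8,3) = 56; x_2 ≥ 5 gives C(9,3) = 84; x_3 ≥ 3 gives C(11,3) = 165; x_4 ≥ 3 gives C(11,3) = 165. Together 470.
Add back pairs where two caps are both exceeded: 1 + 10 + 10 + 20 + 20 + 56 = 117.
Subtract triples: 0 + 0 + 0 + 1 = 1.
By inclusion–exclusion the count is 364 − 470 + 117 − 1 = 10.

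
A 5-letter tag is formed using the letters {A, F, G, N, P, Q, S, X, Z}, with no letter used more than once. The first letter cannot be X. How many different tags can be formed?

The first letter has 9−1 = 8 choices (anything except X).
The remaining 4 letters are filled from the other 8 symbols without repetition: 8 × 7 × 6 × 5 = 1680.
Total: 8 × 1680 = 13440.

13440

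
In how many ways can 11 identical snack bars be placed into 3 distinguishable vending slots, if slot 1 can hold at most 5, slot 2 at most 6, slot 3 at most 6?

By stars and bars, unrestricted non-negative solutions to x_1+…+x_3 = 11 number C(11+2,2) = 78.
Subtract solutions that violate a single cap (substitute x_i' = x_i − (cap_i+1)): x_1 ≥ 6 gives C(7,2) = 21; x_2 ≥ 7 gives C(6,2) = 15; x_3 ≥ 7 gives C(6,2) = 15. Together 51.
No two caps can be exceeded simultaneously, so the pair terms are all 0.
By inclusion–exclusion the count is 78 − 51 + 0 = 27.

27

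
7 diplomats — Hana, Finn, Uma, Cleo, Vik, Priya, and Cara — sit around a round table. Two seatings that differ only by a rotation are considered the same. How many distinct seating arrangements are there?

720

Seat Hana anywhere (absorbing the rotational symmetry), then permute the other 6: (6)! = 720.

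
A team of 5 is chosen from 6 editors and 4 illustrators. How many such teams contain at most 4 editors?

Split by how many editors are chosen (0 through 4).
Sum: C(6,0)·C(4,5) + C(6,1)·C(4,4) + C(6,2)·C(4,3) + C(6,3)·C(4,2) + C(6,4)·C(4,1) = 0 + 6 + 60 + 120 + 60 = 246.

246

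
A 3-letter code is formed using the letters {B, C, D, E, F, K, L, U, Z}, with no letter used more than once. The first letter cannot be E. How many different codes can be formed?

The first letter has 9−1 = 8 choices (anything except E).
The remaining 2 letters are filled from the other 8 symbols without repetition: 8 × 7 = 56.
Total: 8 × 56 = 448.

448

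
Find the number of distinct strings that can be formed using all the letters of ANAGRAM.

840

The 7 letters of ANAGRAM have repeats: A appearing 3 times.
So there are 7! / (3!) = 840 distinguishable arrangements.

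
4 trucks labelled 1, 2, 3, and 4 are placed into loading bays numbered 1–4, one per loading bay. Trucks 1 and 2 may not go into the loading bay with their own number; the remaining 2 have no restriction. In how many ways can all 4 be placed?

14

Let Aᵢ (for i ∈ {1, 2}) be the placements that put truck i in its forbidden loading bay. Any j of these fix j positions, leaving (4−j)! ways to fill the rest, and there are C(2,j) ways to pick which j.
By inclusion–exclusion, the number of valid placements is Σ_{j=0}^{2} (−1)^j C(2,j)·(4−j)!.
Computing: 24 − 12 + 2 = 14.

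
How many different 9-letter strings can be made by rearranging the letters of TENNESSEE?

TENNESSEE has 9 letters with E appearing 4 times, N appearing twice, and S appearing twice.
Dividing 9! = 362880 by 4!·2!·2! = 96 for the repeated letters gives 3780.

3780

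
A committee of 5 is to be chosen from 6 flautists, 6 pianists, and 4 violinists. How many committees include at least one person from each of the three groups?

With no constraint there are C(16,5) = 4368 possible selections.
Selections missing a whole group: no flautists → C(10,5) = 252; no pianists → C(10,5) = 252; no violinists → C(12,5) = 792.
Add back selections omitting two groups (i.e. drawn from a single group): C(6,5) + C(6,5) + C(4,5) = 12.
By inclusion–exclusion: 4368 − 1296 + 12 = 3084.

3084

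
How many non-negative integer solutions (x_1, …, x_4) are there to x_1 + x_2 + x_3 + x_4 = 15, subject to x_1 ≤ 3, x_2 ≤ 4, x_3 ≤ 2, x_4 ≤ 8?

10

Ignoring the caps, the number of non-negative solutions to x_1+…+x_4 = 15 is C(18,3) = 816.
Subtract solutions that violate a single cap (substitute x_i' = x_i − (cap_i+1)): x_1 ≥ 4 gives C(14,3) = 364; x_2 ≥ 5 gives C(13,3) = 286; x_3 ≥ 3 gives C(15,3) = 455; x_4 ≥ 9 gives C(9,3) = 84. Together 1189.
Add back pairs where two caps are both exceeded: 84 + 165 + 10 + 120 + 4 + 20 = 403.
Subtract triples: 20 + 0 + 0 + 0 = 20.
By inclusion–exclusion the count is 816 − 1189 + 403 − 20 = 10.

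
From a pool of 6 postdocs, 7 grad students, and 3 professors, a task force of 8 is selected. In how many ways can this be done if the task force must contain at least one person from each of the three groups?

With no constraint there are C(16,8) = 12870 possible selections.
Selections missing a whole group: no postdocs → C(10,8) = 45; no grad students → C(9,8) = 9; no professors → C(13,8) = 1287.
Add back selections omitting two groups (i.e. drawn from a single group): C(6,8) + C(7,8) + C(3,8) = 0.
By inclusion–exclusion: 12870 − 1341 + 0 = 11529.

11529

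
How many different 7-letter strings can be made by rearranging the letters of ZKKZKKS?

Letter multiplicities in ZKKZKKS: K×4, S×1, Z×2.
So there are 7! / (4!·2!) = 105 distinguishable arrangements.

105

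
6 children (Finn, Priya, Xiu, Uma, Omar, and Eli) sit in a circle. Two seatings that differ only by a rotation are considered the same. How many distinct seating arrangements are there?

120

Fix one person's seat to break rotational symmetry; the remaining 5 people can be arranged in (5)! = 120 ways.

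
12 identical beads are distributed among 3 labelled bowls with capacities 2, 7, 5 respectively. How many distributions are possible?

6

Without the upper bounds there are C(14,2) = 91 ways to split 12 among 3 bowls.
Subtract solutions that violate a single cap (substitute x_i' = x_i − (cap_i+1)): x_1 ≥ 3 gives C(11,2) = 55; x_2 ≥ 8 gives C(6,2) = 15; x_3 ≥ 6 gives C(8,2) = 28. Together 98.
Add back pairs where two caps are both exceeded: 3 + 10 + 0 = 13.
By inclusion–exclusion the count is 91 − 98 + 13 = 6.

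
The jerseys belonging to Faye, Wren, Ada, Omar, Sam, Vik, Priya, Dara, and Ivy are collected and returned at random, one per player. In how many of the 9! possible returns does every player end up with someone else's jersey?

This is the derangement count D_9: permutations of 9 items with no fixed point.
By inclusion–exclusion this is Σ_{j=0}^{9} (−1)^j C(9,j)·(9−j)!.
Computing: 362880 − 362880 + 181440 − 60480 + 15120 − 3024 + 504 − 72 + 9 − 1 = 133496.

133496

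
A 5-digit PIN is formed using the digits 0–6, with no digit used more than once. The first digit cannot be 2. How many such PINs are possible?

The first digit has 7−1 = 6 choices (anything except 2).
The remaining 4 digits are filled from the other 6 symbols without repetition: 6 × 5 × 4 × 3 = 360.
Total: 6 × 360 = 2160.

2160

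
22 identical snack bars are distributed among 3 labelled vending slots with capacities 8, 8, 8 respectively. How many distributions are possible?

6

Without the upper bounds there are C(24,2) = 276 ways to split 22 among 3 vending slots.
Subtract solutions that violate a single cap (substitute x_i' = x_i − (cap_i+1)): x_1 ≥ 9 gives C(15,2) = 105; x_2 ≥ 9 gives C(15,2) = 105; x_3 ≥ 9 gives C(15,2) = 105. Together 315.
Add back pairs where two caps are both exceeded: 15 + 15 + 15 = 45.
By inclusion–exclusion the count is 276 − 315 + 45 = 6.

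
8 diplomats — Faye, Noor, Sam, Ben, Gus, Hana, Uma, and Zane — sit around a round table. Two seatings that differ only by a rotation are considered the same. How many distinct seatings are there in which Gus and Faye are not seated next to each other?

3600

Without the restriction there are (7)! = 5040 seatings.
Those with Gus next to Faye: fuse the pair into one unit and seat 7 units around a circle — 2·(6)! = 1440.
Subtracting, 5040 − 1440 = 3600.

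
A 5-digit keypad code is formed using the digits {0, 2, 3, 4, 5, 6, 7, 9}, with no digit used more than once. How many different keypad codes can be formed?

6720

With no repetition, fill the 5 digits in order: 8 choices, then 7, down to 4.
That product is 8 × 7 × 6 × 5 × 4 = 6720.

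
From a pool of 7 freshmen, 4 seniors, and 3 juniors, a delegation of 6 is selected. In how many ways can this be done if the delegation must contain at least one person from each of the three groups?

2331

Unrestricted: C(14,6) = 3003 ways to pick any 6 of the 14.
Subtract selections that omit an entire group: no freshmen → C(7,6) = 7; no seniors → C(10,6) = 210; no juniors → C(11,6) = 462.
Add back selections omitting two groups (i.e. drawn from a single group): C(7,6) + C(4,6) + C(3,6) = 7.
By inclusion–exclusion: 3003 − 679 + 7 = 2331.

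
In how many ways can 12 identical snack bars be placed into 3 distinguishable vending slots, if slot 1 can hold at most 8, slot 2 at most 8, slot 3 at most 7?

56

Ignoring the caps, the number of non-negative solutions to x_1+…+x_3 = 12 is C(14,2) = 91.
Subtract solutions that violate a single cap (substitute x_i' = x_i − (cap_i+1)): x_1 ≥ 9 gives C(5,2) = 10; x_2 ≥ 9 gives C(5,2) = 10; x_3 ≥ 8 gives C(6,2) = 15. Together 35.
No two caps can be exceeded simultaneously, so the pair terms are all 0.
By inclusion–exclusion the count is 91 − 35 + 0 = 56.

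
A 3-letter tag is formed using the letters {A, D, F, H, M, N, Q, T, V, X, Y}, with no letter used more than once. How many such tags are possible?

990

Choose and order 3 of the 11 symbols: the first letter has 11 options, the next 10, then 9.
That product is 11 × 10 × 9 = 990.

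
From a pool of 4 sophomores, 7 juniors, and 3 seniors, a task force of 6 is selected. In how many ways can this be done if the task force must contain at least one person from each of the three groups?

With no constraint there are C(14,6) = 3003 possible selections.
Selections missing a whole group: no sophomores → C(10,6) = 210; no juniors → C(7,6) = 7; no seniors → C(11,6) = 462.
Add back selections omitting two groups (i.e. drawn from a single group): C(4,6) + C(7,6) + C(3,6) = 7.
By inclusion–exclusion: 3003 − 679 + 7 = 2331.

2331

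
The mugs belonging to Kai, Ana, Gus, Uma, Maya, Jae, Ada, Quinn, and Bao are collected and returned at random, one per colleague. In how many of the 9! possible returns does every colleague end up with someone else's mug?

Count assignments avoiding every fixed point. For any j of the 9 colleagues fixed to their own mug, the other 9−j can be arranged in (9−j)! ways.
By inclusion–exclusion this is Σ_{j=0}^{9} (−1)^j C(9,j)·(9−j)!.
Computing: 362880 − 362880 + 181440 − 60480 + 15120 − 3024 + 504 − 72 + 9 − 1 = 133496.

133496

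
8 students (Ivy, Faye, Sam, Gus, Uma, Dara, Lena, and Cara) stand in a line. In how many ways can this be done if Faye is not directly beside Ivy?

30240

Of the 8! = 40320 arrangements, those with Faye and Ivy adjacent number 2 × 7! = 10080 (treat the pair as a block with 2 internal orders).
So 40320 − 10080 = 30240 arrangements keep them apart.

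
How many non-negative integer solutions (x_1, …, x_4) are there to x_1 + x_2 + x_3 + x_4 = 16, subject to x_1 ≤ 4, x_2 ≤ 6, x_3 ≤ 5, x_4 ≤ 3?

10

By stars and bars, unrestricted non-negative solutions to x_1+…+x_4 = 16 number C(16+3,3) = 969.
Subtract solutions that violate a single cap (substitute x_i' = x_i − (cap_i+1)): x_1 ≥ 5 gives C(14,3) = 364; x_2 ≥ 7 gives C(12,3) = 220; x_3 ≥ 6 gives C(13,3) = 286; x_4 ≥ 4 gives C(15,3) = 455. Together 1325.
Add back pairs where two caps are both exceeded: 35 + 56 + 120 + 20 + 56 + 84 = 371.
Subtract triples: 0 + 1 + 4 + 0 = 5.
By inclusion–exclusion the count is 969 − 1325 + 371 − 5 = 10.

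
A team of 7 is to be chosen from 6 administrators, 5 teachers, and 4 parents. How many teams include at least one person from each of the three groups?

With no constraint there are C(15,7) = 6435 possible selections.
Selections missing a whole group: no administrators → C(9,7) = 36; no teachers → C(10,7) = 120; no parents → C(11,7) = 330.
Add back selections omitting two groups (i.e. drawn from a single group): C(6,7) + C(5,7) + C(4,7) = 0.
By inclusion–exclusion: 6435 − 486 + 0 = 5949.

5949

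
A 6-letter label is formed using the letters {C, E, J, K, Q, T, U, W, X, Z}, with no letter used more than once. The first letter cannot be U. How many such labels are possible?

136080

The first letter has 10−1 = 9 choices (anything except U).
The remaining 5 letters are filled from the other 9 symbols without repetition: 9 × 8 × 7 × 6 × 5 = 15120.
Total: 9 × 15120 = 136080.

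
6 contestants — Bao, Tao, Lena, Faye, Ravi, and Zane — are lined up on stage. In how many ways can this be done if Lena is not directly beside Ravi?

There are 6! = 720 arrangements in all. If Lena and Ravi are adjacent, merging them into one block gives 2·(5)! = 240 arrangements.
So 720 − 240 = 480 arrangements keep them apart.

480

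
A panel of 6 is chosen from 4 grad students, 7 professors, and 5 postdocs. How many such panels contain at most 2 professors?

3612

Split by how many professors are chosen (0 through 2).
Sum: C(7,0)·C(9,6) + C(7,1)·C(9,5) + C(7,2)·C(9,4) = 84 + 882 + 2646 = 3612.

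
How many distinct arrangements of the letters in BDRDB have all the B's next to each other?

Treat the 2 copies of B as a single block. The multiset to arrange is then {BB, D, D, R}, 4 items in all.
That gives (4)!/(2!) = 12 arrangements.

12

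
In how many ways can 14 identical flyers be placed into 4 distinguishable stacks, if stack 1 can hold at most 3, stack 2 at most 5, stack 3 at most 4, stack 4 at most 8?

By stars and bars, unrestricted non-negative solutions to x_1+…+x_4 = 14 number C(14+3,3) = 680.
Subtract solutions that violate a single cap (substitute x_i' = x_i − (cap_i+1)): x_1 ≥ 4 gives C(13,3) = 286; x_2 ≥ 6 gives C(11,3) = 165; x_3 ≥ 5 gives C(12,3) = 220; x_4 ≥ 9 gives C(8,3) = 56. Together 727.
Add back pairs where two caps are both exceeded: 35 + 56 + 4 + 20 + 0 + 1 = 116.
By inclusion–exclusion the count is 680 − 727 + 116 = 69.

69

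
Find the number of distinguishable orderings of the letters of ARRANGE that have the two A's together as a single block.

Treat the 2 copies of A as a single block. The multiset to arrange is then {AA, E, G, N, R, R}, 6 items in all.
That gives (6)!/(2!) = 360 arrangements.

360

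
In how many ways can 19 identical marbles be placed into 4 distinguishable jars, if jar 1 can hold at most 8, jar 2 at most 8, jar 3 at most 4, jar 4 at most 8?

Without the upper bounds there are C(22,3) = 1540 ways to split 19 among 4 jars.
Subtract solutions that violate a single cap (substitute x_i' = x_i − (cap_i+1)): x_1 ≥ 9 gives C(13,3) = 286; x_2 ≥ 9 gives C(13,3) = 286; x_3 ≥ 5 gives C(17,3) = 680; x_4 ≥ 9 gives C(13,3) = 286. Together 1538.
Add back pairs where two caps are both exceeded: 4 + 56 + 4 + 56 + 4 + 56 = 180.
By inclusion–exclusion the count is 1540 − 1538 + 180 = 182.

182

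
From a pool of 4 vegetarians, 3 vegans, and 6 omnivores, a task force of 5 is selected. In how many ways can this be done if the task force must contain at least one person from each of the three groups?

894

With no constraint there are C(13,5) = 1287 possible selections.
Subtract selections that omit an entire group: no vegetarians → C(9,5) = 126; no vegans → C(10,5) = 252; no omnivores → C(7,5) = 21.
Add back selections omitting two groups (i.e. drawn from a single group): C(4,5) + C(3,5) + C(6,5) = 6.
By inclusion–exclusion: 1287 − 399 + 6 = 894.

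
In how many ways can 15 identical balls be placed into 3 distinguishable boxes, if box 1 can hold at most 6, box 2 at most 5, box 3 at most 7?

10

By stars and bars, unrestricted non-negative solutions to x_1+…+x_3 = 15 number C(15+2,2) = 136.
Subtract solutions that violate a single cap (substitute x_i' = x_i − (cap_i+1)): x_1 ≥ 7 gives C(10,2) = 45; x_2 ≥ 6 gives C(11,2) = 55; x_3 ≥ 8 gives C(9,2) = 36. Together 136.
Add back pairs where two caps are both exceeded: 6 + 1 + 3 = 10.
By inclusion–exclusion the count is 136 − 136 + 10 = 10.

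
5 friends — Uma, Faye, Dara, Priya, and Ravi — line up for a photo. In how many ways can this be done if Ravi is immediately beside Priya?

Place the 3 others and the Ravi-Priya pair as 4 objects in a line; the pair has 2 internal arrangements.
That gives 2 × 4! = 2 × 24 = 48.

48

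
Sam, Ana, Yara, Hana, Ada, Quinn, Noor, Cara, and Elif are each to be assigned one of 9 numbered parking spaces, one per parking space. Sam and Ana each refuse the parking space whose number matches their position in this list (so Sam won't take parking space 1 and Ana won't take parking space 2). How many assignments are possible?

287280

Let Aᵢ (for i ∈ {1, 2}) be the placements that put person i in their forbidden parking space. Any j of these fix j positions, leaving (9−j)! ways to fill the rest, and there are C(2,j) ways to pick which j.
By inclusion–exclusion, the number of valid placements is Σ_{j=0}^{2} (−1)^j C(2,j)·(9−j)!.
Computing: 362880 − 80640 + 5040 = 287280.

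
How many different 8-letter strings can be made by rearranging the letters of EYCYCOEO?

The 8 letters of EYCYCOEO have repeats: C appearing twice, E appearing twice, O appearing twice, and Y appearing twice.
Dividing 8! = 40320 by 2!·2!·2!·2! = 16 for the repeated letters gives 2520.

2520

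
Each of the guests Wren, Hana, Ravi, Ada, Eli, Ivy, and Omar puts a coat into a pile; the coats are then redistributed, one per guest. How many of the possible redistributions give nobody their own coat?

Let Aᵢ be the assignments in which guest i gets their own coat. We want the size of the complement of A₁∪…∪A_7.
By inclusion–exclusion this is Σ_{j=0}^{7} (−1)^j C(7,j)·(7−j)!.
Computing: 5040 − 5040 + 2520 − 840 + 210 − 42 + 7 − 1 = 1854.

1854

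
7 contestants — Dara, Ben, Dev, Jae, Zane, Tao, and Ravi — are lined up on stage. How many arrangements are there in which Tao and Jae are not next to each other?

3600

Of the 7! = 5040 arrangements, those with Tao and Jae adjacent number 2 × 6! = 1440 (treat the pair as a block with 2 internal orders).
So 5040 − 1440 = 3600 arrangements keep them apart.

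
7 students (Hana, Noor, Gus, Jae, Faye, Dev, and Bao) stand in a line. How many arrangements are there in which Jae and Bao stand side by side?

1440

Glue Jae and Bao into one block (2 internal orders), leaving 6 units to arrange in a row.
So the count is 2·(6)! = 1440.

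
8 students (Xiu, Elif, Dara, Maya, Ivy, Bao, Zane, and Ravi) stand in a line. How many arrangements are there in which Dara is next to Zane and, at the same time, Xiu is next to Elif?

2880

Treat {Dara,Zane} as one block (2 orders) and {Xiu,Elif} as another (2 orders).
That leaves 6 units to arrange: 2 × 2 × 6! = 4 × 720 = 2880.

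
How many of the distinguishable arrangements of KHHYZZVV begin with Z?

1260

Fix Z in the first position and arrange the remaining 7 letters.
Those 7 letters have H appearing twice and V appearing twice, giving (7)!/(2!·2!) = 1260.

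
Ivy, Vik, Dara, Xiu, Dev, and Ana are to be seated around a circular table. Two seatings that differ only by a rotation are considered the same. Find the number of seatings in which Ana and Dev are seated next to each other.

48

Glue Ana and Dev into a block (2 internal orders). Seating 5 units around a circle gives (4)! arrangements.
So 2 × (4)! = 2 × 24 = 48.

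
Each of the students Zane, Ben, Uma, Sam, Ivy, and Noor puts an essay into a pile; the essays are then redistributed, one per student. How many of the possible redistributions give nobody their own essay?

Count assignments avoiding every fixed point. For any j of the 6 students fixed to their own essay, the other 6−j can be arranged in (6−j)! ways.
By inclusion–exclusion this is Σ_{j=0}^{6} (−1)^j C(6,j)·(6−j)!.
Computing: 720 − 720 + 360 − 120 + 30 − 6 + 1 = 265.

265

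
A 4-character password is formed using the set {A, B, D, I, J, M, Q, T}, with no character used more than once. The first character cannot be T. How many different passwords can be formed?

1470

The first character has 8−1 = 7 choices (anything except T).
The remaining 3 characters are filled from the other 7 symbols without repetition: 7 × 6 × 5 = 210.
Total: 7 × 210 = 1470.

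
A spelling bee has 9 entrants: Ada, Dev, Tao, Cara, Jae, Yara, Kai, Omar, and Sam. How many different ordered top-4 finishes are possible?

3024

This is an ordered selection of 4 from 9: P(9,4).
That gives 9 × 8 × 7 × 6 = 3024.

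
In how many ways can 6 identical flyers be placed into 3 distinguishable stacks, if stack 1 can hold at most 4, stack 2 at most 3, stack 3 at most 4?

Ignoring the caps, the number of non-negative solutions to x_1+…+x_3 = 6 is C(8,2) = 28.
Subtract solutions that violate a single cap (substitute x_i' = x_i − (cap_i+1)): x_1 ≥ 5 gives C(3,2) = 3; x_2 ≥ 4 gives C(4,2) = 6; x_3 ≥ 5 gives C(3,2) = 3. Together 12.
No two caps can be exceeded simultaneously, so the pair terms are all 0.
By inclusion–exclusion the count is 28 − 12 + 0 = 16.

16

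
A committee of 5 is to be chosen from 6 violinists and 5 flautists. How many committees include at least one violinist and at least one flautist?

455

With no constraint there are C(11,5) = 462 possible selections.
Subtract selections that omit an entire group: no violinists → C(5,5) = 1; no flautists → C(6,5) = 6.
Both groups omitted at once is impossible, so 462 − 7 = 455.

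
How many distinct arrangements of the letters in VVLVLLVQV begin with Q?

Fix Q in the first position and arrange the remaining 8 letters.
Those 8 letters have L appearing 3 times and V appearing 5 times, giving (8)!/(5!·3!) = 56.

56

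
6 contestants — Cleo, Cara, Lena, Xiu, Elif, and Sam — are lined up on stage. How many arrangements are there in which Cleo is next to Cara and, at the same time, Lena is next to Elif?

96

Treat {Cleo,Cara} as one block (2 orders) and {Lena,Elif} as another (2 orders).
That leaves 4 units to arrange: 2 × 2 × 4! = 4 × 24 = 96.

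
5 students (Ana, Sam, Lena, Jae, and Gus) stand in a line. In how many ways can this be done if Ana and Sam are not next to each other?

72

Of the 5! = 120 arrangements, those with Ana and Sam adjacent number 2 × 4! = 48 (treat the pair as a block with 2 internal orders).
Complementary counting: 120 − 48 = 72.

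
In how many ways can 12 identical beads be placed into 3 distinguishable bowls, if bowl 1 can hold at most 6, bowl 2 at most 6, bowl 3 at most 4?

15

By stars and bars, unrestricted non-negative solutions to x_1+…+x_3 = 12 number C(12+2,2) = 91.
Subtract solutions that violate a single cap (substitute x_i' = x_i − (cap_i+1)): x_1 ≥ 7 gives C(7,2) = 21; x_2 ≥ 7 gives C(7,2) = 21; x_3 ≥ 5 gives C(9,2) = 36. Together 78.
Add back pairs where two caps are both exceeded: 0 + 1 + 1 = 2.
By inclusion–exclusion the count is 91 − 78 + 2 = 15.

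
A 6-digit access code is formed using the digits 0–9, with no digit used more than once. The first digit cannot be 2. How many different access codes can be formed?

136080

The first digit has 10−1 = 9 choices (anything except 2).
The remaining 5 digits are filled from the other 9 symbols without repetition: 9 × 8 × 7 × 6 × 5 = 15120.
Total: 9 × 15120 = 136080.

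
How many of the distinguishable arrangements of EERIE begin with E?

Fix E in the first position and arrange the remaining 4 letters.
Those 4 letters have E appearing twice, giving (4)!/(2!) = 12.

12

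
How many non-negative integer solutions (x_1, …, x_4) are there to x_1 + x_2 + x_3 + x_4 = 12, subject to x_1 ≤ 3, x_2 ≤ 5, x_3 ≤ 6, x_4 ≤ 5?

Without the upper bounds there are C(15,3) = 455 ways to split 12 among 4 variables.
Subtract solutions that violate a single cap (substitute x_i' = x_i − (cap_i+1)): x_1 ≥ 4 gives C(11,3) = 165; x_2 ≥ 6 gives C(9,3) = 84; x_3 ≥ 7 gives C(8,3) = 56; x_4 ≥ 6 gives C(9,3) = 84. Together 389.
Add back pairs where two caps are both exceeded: 10 + 4 + 10 + 0 + 1 + 0 = 25.
By inclusion–exclusion the count is 455 − 389 + 25 = 91.

91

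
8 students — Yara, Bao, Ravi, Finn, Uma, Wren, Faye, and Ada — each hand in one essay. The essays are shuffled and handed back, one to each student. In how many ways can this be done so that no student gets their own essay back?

Let Aᵢ be the assignments in which student i gets their own essay. We want the size of the complement of A₁∪…∪A_8.
By inclusion–exclusion this is Σ_{j=0}^{8} (−1)^j C(8,j)·(8−j)!.
Computing: 40320 − 40320 + 20160 − 6720 + 1680 − 336 + 56 − 8 + 1 = 14833.

14833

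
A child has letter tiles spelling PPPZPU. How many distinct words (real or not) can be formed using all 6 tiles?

PPPZPU has 6 letters with P appearing 4 times.
So there are 6! / (4!) = 30 distinguishable arrangements.

30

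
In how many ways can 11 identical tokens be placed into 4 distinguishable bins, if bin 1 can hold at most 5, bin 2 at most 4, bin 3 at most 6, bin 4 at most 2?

59

Without the upper bounds there are C(14,3) = 364 ways to split 11 among 4 bins.
Subtract solutions that violate a single cap (substitute x_i' = x_i − (cap_i+1)): x_1 ≥ 6 gives C(8,3) = 56; x_2 ≥ 5 gives C(9,3) = 84; x_3 ≥ 7 gives C(7,3) = 35; x_4 ≥ 3 gives C(11,3) = 165. Together 340.
Add back pairs where two caps are both exceeded: 1 + 0 + 10 + 0 + 20 + 4 = 35.
By inclusion–exclusion the count is 364 − 340 + 35 = 59.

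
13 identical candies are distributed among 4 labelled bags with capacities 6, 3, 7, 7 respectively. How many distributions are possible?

162

By stars and bars, unrestricted non-negative solutions to x_1+…+x_4 = 13 number C(13+3,3) = 560.
Subtract solutions that violate a single cap (substitute x_i' = x_i − (cap_i+1)): x_1 ≥ 7 gives C(9,3) = 84; x_2 ≥ 4 gives C(12,3) = 220; x_3 ≥ 8 gives C(8,3) = 56; x_4 ≥ 8 gives C(8,3) = 56. Together 416.
Add back pairs where two caps are both exceeded: 10 + 0 + 0 + 4 + 4 + 0 = 18.
By inclusion–exclusion the count is 560 − 416 + 18 = 162.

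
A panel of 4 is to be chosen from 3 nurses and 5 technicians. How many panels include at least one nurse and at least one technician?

65

Total 4-person selections from all 8: C(8,4) = 70.
Subtract selections that omit an entire group: no nurses → C(5,4) = 5; no technicians → C(3,4) = 0.
Both groups omitted at once is impossible, so 70 − 5 = 65.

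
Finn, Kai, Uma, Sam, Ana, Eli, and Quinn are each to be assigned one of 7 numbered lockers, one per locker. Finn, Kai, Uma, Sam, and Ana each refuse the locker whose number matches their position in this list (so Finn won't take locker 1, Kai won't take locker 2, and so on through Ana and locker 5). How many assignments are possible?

2428

Let Aᵢ (for 1 ≤ i ≤ 5) be the placements that put person i in their forbidden locker. Any j of these fix j positions, leaving (7−j)! ways to fill the rest, and there are C(5,j) ways to pick which j.
By inclusion–exclusion, the number of valid placements is Σ_{j=0}^{5} (−1)^j C(5,j)·(7−j)!.
Computing: 5040 − 3600 + 1200 − 240 + 30 − 2 = 2428.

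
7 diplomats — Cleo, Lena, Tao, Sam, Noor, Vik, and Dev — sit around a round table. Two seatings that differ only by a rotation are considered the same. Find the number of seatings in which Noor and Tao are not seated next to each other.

480

All circular seatings of 7 people number (6)! = 720.
Seatings with Noor beside Tao: treat them as a block with 2 internal orders, giving 2 × (5)! = 240.
Subtracting, 720 − 240 = 480.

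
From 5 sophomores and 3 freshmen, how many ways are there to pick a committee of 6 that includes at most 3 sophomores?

Split by how many sophomores are chosen (0 through 3).
Sum: C(5,0)·C(3,6) + C(5,1)·C(3,5) + C(5,2)·C(3,4) + C(5,3)·C(3,3) = 0 + 0 + 0 + 10 = 10.

10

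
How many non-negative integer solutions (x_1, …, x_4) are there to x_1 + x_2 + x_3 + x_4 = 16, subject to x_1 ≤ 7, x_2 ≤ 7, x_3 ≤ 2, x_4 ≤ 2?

By stars and bars, unrestricted non-negative solutions to x_1+…+x_4 = 16 number C(16+3,3) = 969.
Subtract solutions that violate a single cap (substitute x_i' = x_i − (cap_i+1)): x_1 ≥ 8 gives C(11,3) = 165; x_2 ≥ 8 gives C(11,3) = 165; x_3 ≥ 3 gives C(16,3) = 560; x_4 ≥ 3 gives C(16,3) = 560. Together 1450.
Add back pairs where two caps are both exceeded: 1 + 56 + 56 + 56 + 56 + 286 = 511.
Subtract triples: 0 + 0 + 10 + 10 = 20.
By inclusion–exclusion the count is 969 − 1450 + 511 − 20 = 10.

10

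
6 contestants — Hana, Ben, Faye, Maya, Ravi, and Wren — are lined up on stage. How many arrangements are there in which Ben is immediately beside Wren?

240

Glue Ben and Wren into one block (2 internal orders), leaving 5 units to arrange in a row.
That gives 2 × 5! = 2 × 120 = 240.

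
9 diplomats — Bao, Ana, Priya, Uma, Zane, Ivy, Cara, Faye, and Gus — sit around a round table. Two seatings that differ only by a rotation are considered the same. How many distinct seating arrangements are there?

40320

Around a circle, 9 distinct people have 9!/9 = (8)! = 40320 rotationally distinct seatings.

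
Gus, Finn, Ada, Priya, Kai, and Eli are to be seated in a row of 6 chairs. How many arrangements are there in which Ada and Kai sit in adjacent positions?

Treat {Ada, Kai} as a single unit. There are 5 units to order, and the pair itself can be ordered 2 ways.
That gives 2 × 5! = 2 × 120 = 240.

240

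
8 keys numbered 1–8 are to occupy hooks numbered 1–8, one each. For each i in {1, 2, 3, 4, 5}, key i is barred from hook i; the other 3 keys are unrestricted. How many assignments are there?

Let Aᵢ (for 1 ≤ i ≤ 5) be the placements that put key i in its forbidden hook. Any j of these fix j positions, leaving (8−j)! ways to fill the rest, and there are C(5,j) ways to pick which j.
By inclusion–exclusion, the number of valid placements is Σ_{j=0}^{5} (−1)^j C(5,j)·(8−j)!.
Computing: 40320 − 25200 + 7200 − 1200 + 120 − 6 = 21234.

21234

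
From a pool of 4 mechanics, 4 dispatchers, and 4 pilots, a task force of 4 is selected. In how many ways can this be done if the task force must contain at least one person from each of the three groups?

288

Unrestricted: C(12,4) = 495 ways to pick any 4 of the 12.
Selections missing a whole group: no mechanics → C(8,4) = 70; no dispatchers → C(8,4) = 70; no pilots → C(8,4) = 70.
Add back selections omitting two groups (i.e. drawn from a single group): C(4,4) + C(4,4) + C(4,4) = 3.
By inclusion–exclusion: 495 − 210 + 3 = 288.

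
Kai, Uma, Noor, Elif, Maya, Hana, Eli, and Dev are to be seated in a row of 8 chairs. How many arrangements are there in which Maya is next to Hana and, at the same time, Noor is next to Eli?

2880

Treat {Maya,Hana} as one block (2 orders) and {Noor,Eli} as another (2 orders).
That leaves 6 units to arrange: 2 × 2 × 6! = 4 × 720 = 2880.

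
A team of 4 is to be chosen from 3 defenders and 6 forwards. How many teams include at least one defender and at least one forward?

Unrestricted: C(9,4) = 126 ways to pick any 4 of the 9.
Selections missing a whole group: no defenders → C(6,4) = 15; no forwards → C(3,4) = 0.
Both groups omitted at once is impossible, so 126 − 15 = 111.

111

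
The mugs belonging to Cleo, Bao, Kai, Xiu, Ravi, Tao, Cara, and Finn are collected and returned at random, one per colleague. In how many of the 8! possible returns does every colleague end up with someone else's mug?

Let Aᵢ be the assignments in which colleague i gets their own mug. We want the size of the complement of A₁∪…∪A_8.
By inclusion–exclusion this is Σ_{j=0}^{8} (−1)^j C(8,j)·(8−j)!.
Computing: 40320 − 40320 + 20160 − 6720 + 1680 − 336 + 56 − 8 + 1 = 14833.

14833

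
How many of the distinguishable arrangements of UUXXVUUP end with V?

105

With the last slot taken by V, it remains to arrange the other 7 letters (UUXXUUP).
Those 7 letters have U appearing 4 times and X appearing twice, giving (7)!/(4!·2!) = 105.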